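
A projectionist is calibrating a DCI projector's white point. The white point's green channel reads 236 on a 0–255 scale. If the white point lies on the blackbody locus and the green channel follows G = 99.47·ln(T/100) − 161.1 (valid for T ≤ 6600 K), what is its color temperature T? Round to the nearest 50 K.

ln t = (236 + 161.1) / 99.47 = 3.9922.
t = e^3.9922 = 54.172.
T = 100·t = 5417 K → 5400 K to the nearest 50 K.

5400 K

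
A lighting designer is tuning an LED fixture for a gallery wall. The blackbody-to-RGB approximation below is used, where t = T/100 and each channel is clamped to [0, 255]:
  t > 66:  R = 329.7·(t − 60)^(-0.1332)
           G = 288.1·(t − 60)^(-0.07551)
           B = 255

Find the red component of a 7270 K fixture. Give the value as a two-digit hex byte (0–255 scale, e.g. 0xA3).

0xEB

t = 7270/100 = 72.7; the t > 66 branch applies.
R = 329.7·(72.7 − 60)^(-0.1332) = 329.7·12.7^(-0.1332) = 329.7·0.71281 = 235.013.
Rounded: 235; in hex, 0xEB.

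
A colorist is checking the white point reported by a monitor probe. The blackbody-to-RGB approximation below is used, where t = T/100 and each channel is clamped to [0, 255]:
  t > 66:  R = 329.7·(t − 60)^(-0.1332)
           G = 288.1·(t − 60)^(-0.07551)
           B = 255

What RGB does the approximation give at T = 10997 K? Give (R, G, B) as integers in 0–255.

t = 10997/100 = 109.97; the t > 66 branch applies.
R = 329.7·(109.97 − 60)^(-0.1332) = 329.7·49.97^(-0.1332) = 329.7·0.59393 = 195.817.
G = 288.1·(109.97 − 60)^(-0.07551) = 288.1·49.97^(-0.07551) = 288.1·0.74427 = 214.424.
B = 255 by definition for t > 66.
Rounded: (196, 214, 255).

(196, 214, 255)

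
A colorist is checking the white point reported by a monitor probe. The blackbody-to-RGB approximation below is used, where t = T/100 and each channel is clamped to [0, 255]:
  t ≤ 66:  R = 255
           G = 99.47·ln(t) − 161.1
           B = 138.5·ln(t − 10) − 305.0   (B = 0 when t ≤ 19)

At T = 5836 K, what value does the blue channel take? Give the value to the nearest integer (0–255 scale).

232

t = 5836/100 = 58.36; the t ≤ 66 branch applies.
B = 138.5·ln(58.36 − 10) − 305.0 = 138.5·ln 48.36 − 305.0 = 138.5·3.8787 − 305.0 = 232.196.
Rounded: 232.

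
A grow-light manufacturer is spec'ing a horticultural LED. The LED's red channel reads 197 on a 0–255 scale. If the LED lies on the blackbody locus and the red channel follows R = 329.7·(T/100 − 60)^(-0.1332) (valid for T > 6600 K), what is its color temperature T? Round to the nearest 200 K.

10800 K

(t − 60)^(-0.1332) = 197/329.7 = 0.59751.
t − 60 = 0.59751^(1/-0.1332) = 0.59751^(-7.508) = 47.761, so t = 107.761.
T = 100·t = 10776 K → 10800 K to the nearest 200 K.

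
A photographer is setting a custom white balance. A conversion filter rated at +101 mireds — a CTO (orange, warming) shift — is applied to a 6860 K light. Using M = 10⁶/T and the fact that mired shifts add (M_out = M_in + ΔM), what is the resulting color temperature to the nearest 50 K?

4050 K

M_in = 10⁶/6860 = 145.77 mireds.
M_out = 145.77 + (+101) = 246.77 mireds.
T_out = 10⁶/246.77 = 4052.3 K → 4050 K.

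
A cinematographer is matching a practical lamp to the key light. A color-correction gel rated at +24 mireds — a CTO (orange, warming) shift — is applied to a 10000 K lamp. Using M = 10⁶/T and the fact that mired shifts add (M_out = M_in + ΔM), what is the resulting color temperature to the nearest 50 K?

M_in = 10⁶/10000 = 100.00 mireds.
M_out = 100.00 + (+24) = 124.00 mireds.
T_out = 10⁶/124.00 = 8064.5 K → 8050 K.

8050 K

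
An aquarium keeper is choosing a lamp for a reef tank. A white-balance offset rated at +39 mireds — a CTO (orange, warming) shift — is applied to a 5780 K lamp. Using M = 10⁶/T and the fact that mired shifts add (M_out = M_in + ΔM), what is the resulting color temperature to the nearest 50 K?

4700 K

M_in = 10⁶/5780 = 173.01 mireds.
M_out = 173.01 + (+39) = 212.01 mireds.
T_out = 10⁶/212.01 = 4716.8 K → 4700 K.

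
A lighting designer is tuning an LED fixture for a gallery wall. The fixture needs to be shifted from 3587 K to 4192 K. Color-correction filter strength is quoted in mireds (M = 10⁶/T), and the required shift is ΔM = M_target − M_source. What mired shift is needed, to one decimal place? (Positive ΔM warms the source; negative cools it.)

M_source = 10⁶/3587 = 278.784; M_target = 10⁶/4192 = 238.550.
ΔM = 238.550 − 278.784 = -40.235 → -40.2 mireds, a cooling shift.

-40.2 mireds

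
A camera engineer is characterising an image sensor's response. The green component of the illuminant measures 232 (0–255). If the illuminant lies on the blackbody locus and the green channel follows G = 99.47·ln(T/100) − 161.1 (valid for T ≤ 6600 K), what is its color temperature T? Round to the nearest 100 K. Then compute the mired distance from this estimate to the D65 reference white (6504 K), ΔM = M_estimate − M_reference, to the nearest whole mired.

+39 mireds

ln t = (232 + 161.1) / 99.47 = 3.9519.
t = e^3.9519 = 52.036.
T = 100·t = 5204 K → 5200 K to the nearest 100 K.
M_estimate = 10⁶/5200 = 192.31; M_reference = 10⁶/6504 = 153.75.
ΔM = 192.31 − 153.75 = 38.56 → +39 mireds.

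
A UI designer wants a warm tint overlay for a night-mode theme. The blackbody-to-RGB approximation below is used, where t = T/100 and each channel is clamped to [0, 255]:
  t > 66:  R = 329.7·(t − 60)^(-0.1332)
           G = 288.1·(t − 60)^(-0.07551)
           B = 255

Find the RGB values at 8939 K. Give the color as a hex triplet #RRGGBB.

t = 8939/100 = 89.39; the t > 66 branch applies.
R = 329.7·(89.39 − 60)^(-0.1332) = 329.7·29.39^(-0.1332) = 329.7·0.63743 = 210.162.
G = 288.1·(89.39 − 60)^(-0.07551) = 288.1·29.39^(-0.07551) = 288.1·0.77470 = 223.192.
B = 255 by definition for t > 66.
Rounded: (210, 223, 255).
In hex: #D2DFFF.

#D2DFFF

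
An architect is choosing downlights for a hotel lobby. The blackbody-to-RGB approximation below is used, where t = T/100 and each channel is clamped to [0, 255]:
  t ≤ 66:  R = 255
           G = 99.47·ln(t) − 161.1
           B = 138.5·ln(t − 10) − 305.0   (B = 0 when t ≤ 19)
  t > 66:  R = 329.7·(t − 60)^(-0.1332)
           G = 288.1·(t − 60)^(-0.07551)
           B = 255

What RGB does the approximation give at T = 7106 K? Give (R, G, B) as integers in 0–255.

t = 7106/100 = 71.06; the t > 66 branch applies.
R = 329.7·(71.06 − 60)^(-0.1332) = 329.7·11.06^(-0.1332) = 329.7·0.72606 = 239.382.
G = 288.1·(71.06 − 60)^(-0.07551) = 288.1·11.06^(-0.07551) = 288.1·0.83404 = 240.286.
B = 255 by definition for t > 66.
Rounded: (239, 240, 255).

(239, 240, 255)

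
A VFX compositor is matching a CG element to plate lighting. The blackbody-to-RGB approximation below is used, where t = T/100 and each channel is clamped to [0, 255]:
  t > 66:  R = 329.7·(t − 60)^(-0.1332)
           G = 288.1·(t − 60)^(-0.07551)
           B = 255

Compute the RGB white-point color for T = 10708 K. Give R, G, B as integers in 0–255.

R=197, G=215, B=255

t = 10708/100 = 107.08; the t > 66 branch applies.
R = 329.7·(107.08 − 60)^(-0.1332) = 329.7·47.08^(-0.1332) = 329.7·0.59866 = 197.377.
G = 288.1·(107.08 − 60)^(-0.07551) = 288.1·47.08^(-0.07551) = 288.1·0.74763 = 215.391.
B = 255 by definition for t > 66.
Rounded: (197, 215, 255).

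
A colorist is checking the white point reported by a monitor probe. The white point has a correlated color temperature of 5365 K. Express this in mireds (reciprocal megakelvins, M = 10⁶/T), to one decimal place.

186.4 mireds

M = 10⁶ / 5365 = 186.393 → 186.4 mireds.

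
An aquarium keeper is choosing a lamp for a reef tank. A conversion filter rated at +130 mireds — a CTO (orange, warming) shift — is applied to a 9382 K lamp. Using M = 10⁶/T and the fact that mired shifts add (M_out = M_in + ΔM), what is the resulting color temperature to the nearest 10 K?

4230 K

M_in = 10⁶/9382 = 106.59 mireds.
M_out = 106.59 + (+130) = 236.59 mireds.
T_out = 10⁶/236.59 = 4226.8 K → 4230 K.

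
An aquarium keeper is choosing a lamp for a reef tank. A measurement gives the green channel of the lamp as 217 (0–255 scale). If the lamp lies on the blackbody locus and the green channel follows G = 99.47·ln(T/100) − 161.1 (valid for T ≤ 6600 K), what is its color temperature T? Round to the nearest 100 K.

4500 K

ln t = (217 + 161.1) / 99.47 = 3.8011.
t = e^3.8011 = 44.752.
T = 100·t = 4475 K → 4500 K to the nearest 100 K.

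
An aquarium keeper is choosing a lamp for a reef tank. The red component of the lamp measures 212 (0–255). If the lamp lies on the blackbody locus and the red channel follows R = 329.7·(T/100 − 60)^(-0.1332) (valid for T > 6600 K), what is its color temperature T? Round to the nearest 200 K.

8800 K

(t − 60)^(-0.1332) = 212/329.7 = 0.64301.
t − 60 = 0.64301^(1/-0.1332) = 0.64301^(-7.508) = 27.530, so t = 87.530.
T = 100·t = 8753 K → 8800 K to the nearest 200 K.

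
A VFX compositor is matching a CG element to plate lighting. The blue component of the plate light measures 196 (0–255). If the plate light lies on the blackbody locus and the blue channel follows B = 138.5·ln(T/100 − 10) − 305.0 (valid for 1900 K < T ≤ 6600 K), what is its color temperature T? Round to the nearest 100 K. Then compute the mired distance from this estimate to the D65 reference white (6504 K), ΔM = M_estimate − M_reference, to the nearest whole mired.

ln(t − 10) = (196 + 305.0) / 138.5 = 3.6173.
t − 10 = e^3.6173 = 37.238, so t = 47.238.
T = 100·t = 4724 K → 4700 K to the nearest 100 K.
M_estimate = 10⁶/4700 = 212.77; M_reference = 10⁶/6504 = 153.75.
ΔM = 212.77 − 153.75 = 59.01 → +59 mireds.

+59 mireds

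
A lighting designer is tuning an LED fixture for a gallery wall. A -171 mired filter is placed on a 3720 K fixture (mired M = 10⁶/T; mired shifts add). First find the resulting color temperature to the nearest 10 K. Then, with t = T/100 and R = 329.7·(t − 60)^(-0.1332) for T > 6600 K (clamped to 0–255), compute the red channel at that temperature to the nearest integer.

M_in = 10⁶/3720 = 268.82; M_out = 268.82 + (-171) = 97.82.
T_out = 10⁶/97.82 = 10223.2 K → 10220 K; t = 102.2.
R = 329.7·(102.2 − 60)^(-0.1332) = 329.7·42.2^(-0.1332) = 329.7·0.60745 = 200.275.
Rounded: 200.

200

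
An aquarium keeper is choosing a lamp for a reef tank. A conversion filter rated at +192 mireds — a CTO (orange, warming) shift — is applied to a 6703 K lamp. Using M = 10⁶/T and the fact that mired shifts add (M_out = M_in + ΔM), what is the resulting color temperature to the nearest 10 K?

M_in = 10⁶/6703 = 149.19 mireds.
M_out = 149.19 + (+192) = 341.19 mireds.
T_out = 10⁶/341.19 = 2930.9 K → 2930 K.

2930 K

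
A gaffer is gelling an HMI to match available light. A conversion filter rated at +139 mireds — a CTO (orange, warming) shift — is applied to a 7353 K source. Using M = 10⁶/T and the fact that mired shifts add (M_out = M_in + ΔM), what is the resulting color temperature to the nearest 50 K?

M_in = 10⁶/7353 = 136.00 mireds.
M_out = 136.00 + (+139) = 275.00 mireds.
T_out = 10⁶/275.00 = 3636.4 K → 3650 K.

3650 K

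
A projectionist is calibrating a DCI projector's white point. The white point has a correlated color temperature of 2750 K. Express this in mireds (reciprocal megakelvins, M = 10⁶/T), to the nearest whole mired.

364 mireds

M = 10⁶ / 2750 = 363.636 → 364 mireds.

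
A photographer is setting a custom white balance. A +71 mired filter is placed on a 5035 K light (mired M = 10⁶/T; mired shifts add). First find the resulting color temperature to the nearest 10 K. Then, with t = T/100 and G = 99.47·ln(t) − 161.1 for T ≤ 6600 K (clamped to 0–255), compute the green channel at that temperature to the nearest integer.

M_in = 10⁶/5035 = 198.61; M_out = 198.61 + (+71) = 269.61.
T_out = 10⁶/269.61 = 3709.1 K → 3710 K; t = 37.1.
G = 99.47·ln 37.1 − 161.1 = 99.47·3.6136 − 161.1 = 198.346.
Rounded: 198.

198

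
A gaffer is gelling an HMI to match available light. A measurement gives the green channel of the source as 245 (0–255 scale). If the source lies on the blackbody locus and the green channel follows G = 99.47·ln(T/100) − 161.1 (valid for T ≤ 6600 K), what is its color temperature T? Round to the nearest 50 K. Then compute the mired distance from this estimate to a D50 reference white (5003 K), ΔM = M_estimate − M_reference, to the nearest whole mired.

-32 mireds

ln t = (245 + 161.1) / 99.47 = 4.0826.
t = e^4.0826 = 59.302.
T = 100·t = 5930 K → 5950 K to the nearest 50 K.
M_estimate = 10⁶/5950 = 168.07; M_reference = 10⁶/5003 = 199.88.
ΔM = 168.07 − 199.88 = -31.81 → -32 mireds.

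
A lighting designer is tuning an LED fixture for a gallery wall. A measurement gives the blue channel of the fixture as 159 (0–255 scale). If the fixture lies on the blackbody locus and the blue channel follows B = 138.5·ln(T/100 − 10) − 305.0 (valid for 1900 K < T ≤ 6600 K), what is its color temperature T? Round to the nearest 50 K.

ln(t − 10) = (159 + 305.0) / 138.5 = 3.3502.
t − 10 = e^3.3502 = 28.508, so t = 38.508.
T = 100·t = 3851 K → 3850 K to the nearest 50 K.

3850 K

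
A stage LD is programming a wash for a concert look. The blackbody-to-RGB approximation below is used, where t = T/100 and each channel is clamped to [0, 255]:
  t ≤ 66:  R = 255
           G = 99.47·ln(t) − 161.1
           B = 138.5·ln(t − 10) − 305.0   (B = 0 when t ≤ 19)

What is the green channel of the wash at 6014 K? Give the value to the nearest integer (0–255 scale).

246

t = 6014/100 = 60.14; the t ≤ 66 branch applies.
G = 99.47·ln 60.14 − 161.1 = 99.47·4.0967 − 161.1 = 246.396.
Rounded: 246.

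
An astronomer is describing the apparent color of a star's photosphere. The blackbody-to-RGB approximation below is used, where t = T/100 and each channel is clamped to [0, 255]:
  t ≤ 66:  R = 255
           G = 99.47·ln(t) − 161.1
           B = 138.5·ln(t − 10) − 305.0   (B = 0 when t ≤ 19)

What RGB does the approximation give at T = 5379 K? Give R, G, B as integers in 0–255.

t = 5379/100 = 53.79; the t ≤ 66 branch applies.
R = 255 by definition for t ≤ 66.
G = 99.47·ln 53.79 − 161.1 = 99.47·3.9851 − 161.1 = 235.297.
B = 138.5·ln(53.79 − 10) − 305.0 = 138.5·ln 43.79 − 305.0 = 138.5·3.7794 − 305.0 = 218.448.
Rounded: (255, 235, 218).

R=255, G=235, B=218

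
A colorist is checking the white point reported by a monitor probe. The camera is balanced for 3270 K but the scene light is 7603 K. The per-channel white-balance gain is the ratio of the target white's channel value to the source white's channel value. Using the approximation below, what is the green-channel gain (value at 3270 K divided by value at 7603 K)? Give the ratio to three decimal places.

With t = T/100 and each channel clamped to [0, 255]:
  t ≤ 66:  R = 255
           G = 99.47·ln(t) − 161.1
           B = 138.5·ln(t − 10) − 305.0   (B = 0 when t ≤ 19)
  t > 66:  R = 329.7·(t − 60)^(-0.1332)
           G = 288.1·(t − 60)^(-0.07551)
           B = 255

At 7603 K (t = 76.03):
  G = 288.1·(76.03 − 60)^(-0.07551) = 288.1·16.03^(-0.07551) = 288.1·0.81099 = 233.646.
At 3270 K (t = 32.7):
  G = 99.47·ln 32.7 − 161.1 = 99.47·3.4874 − 161.1 = 185.789.
Gain = 185.789 / 233.646 = 0.7952 → 0.795.

0.795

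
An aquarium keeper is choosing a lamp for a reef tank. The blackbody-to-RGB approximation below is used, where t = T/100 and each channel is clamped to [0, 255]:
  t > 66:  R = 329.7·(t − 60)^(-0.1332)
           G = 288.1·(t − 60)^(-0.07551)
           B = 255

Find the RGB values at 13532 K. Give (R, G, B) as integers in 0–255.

(185, 208, 255)

t = 13532/100 = 135.32; the t > 66 branch applies.
R = 329.7·(135.32 − 60)^(-0.1332) = 329.7·75.32^(-0.1332) = 329.7·0.56234 = 185.402.
G = 288.1·(135.32 − 60)^(-0.07551) = 288.1·75.32^(-0.07551) = 288.1·0.72156 = 207.882.
B = 255 by definition for t > 66.
Rounded: (185, 208, 255).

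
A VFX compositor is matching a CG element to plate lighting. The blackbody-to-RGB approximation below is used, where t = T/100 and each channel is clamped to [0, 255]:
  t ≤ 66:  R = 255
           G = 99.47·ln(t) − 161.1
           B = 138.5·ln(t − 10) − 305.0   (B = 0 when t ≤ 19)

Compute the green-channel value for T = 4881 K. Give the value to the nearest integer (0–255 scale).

t = 4881/100 = 48.81; the t ≤ 66 branch applies.
G = 99.47·ln 48.81 − 161.1 = 99.47·3.8879 − 161.1 = 225.633.
Rounded: 226.

226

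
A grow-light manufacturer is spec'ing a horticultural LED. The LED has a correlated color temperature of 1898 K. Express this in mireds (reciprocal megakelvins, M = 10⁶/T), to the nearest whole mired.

527 mireds

M = 10⁶ / 1898 = 526.870 → 527 mireds.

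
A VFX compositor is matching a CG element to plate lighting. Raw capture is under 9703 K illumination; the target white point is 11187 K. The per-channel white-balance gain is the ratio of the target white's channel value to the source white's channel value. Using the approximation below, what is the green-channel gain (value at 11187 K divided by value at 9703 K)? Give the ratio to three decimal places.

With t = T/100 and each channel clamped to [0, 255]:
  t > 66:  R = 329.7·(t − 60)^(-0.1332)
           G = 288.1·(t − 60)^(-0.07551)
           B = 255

At 9703 K (t = 97.03):
  G = 288.1·(97.03 − 60)^(-0.07551) = 288.1·37.03^(-0.07551) = 288.1·0.76130 = 219.332.
At 11187 K (t = 111.87):
  G = 288.1·(111.87 − 60)^(-0.07551) = 288.1·51.87^(-0.07551) = 288.1·0.74218 = 213.821.
Gain = 213.821 / 219.332 = 0.9749 → 0.975.

0.975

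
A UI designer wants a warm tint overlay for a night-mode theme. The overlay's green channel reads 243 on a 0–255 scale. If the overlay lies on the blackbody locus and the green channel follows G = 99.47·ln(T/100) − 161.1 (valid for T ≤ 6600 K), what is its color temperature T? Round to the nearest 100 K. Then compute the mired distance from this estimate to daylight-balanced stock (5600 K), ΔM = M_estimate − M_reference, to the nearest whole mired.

-6 mireds

ln t = (243 + 161.1) / 99.47 = 4.0625.
t = e^4.0625 = 58.121.
T = 100·t = 5812 K → 5800 K to the nearest 100 K.
M_estimate = 10⁶/5800 = 172.41; M_reference = 10⁶/5600 = 178.57.
ΔM = 172.41 − 178.57 = -6.16 → -6 mireds.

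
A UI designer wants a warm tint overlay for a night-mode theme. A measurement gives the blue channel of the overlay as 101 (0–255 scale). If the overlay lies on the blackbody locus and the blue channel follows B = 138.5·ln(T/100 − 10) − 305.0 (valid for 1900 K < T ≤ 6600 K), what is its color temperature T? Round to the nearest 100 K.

ln(t − 10) = (101 + 305.0) / 138.5 = 2.9314.
t − 10 = e^2.9314 = 18.754, so t = 28.754.
T = 100·t = 2875 K → 2900 K to the nearest 100 K.

2900 K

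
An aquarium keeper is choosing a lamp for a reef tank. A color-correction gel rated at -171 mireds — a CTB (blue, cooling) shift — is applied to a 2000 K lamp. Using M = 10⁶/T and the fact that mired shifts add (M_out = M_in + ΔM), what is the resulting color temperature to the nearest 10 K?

3040 K

M_in = 10⁶/2000 = 500.00 mireds.
M_out = 500.00 + (-171) = 329.00 mireds.
T_out = 10⁶/329.00 = 3039.5 K → 3040 K.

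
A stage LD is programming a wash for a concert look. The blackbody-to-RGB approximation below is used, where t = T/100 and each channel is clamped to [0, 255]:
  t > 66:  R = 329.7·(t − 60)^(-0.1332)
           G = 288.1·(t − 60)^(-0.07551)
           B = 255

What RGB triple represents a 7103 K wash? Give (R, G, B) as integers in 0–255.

(239, 240, 255)

t = 7103/100 = 71.03; the t > 66 branch applies.
R = 329.7·(71.03 − 60)^(-0.1332) = 329.7·11.03^(-0.1332) = 329.7·0.72632 = 239.468.
G = 288.1·(71.03 − 60)^(-0.07551) = 288.1·11.03^(-0.07551) = 288.1·0.83421 = 240.336.
B = 255 by definition for t > 66.
Rounded: (239, 240, 255).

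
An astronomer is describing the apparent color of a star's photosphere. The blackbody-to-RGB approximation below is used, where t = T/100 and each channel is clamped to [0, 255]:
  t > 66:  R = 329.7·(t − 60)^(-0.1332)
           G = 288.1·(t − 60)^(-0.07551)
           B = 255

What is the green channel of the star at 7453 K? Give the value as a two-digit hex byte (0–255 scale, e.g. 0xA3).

0xEB

t = 7453/100 = 74.53; the t > 66 branch applies.
G = 288.1·(74.53 − 60)^(-0.07551) = 288.1·14.53^(-0.07551) = 288.1·0.81703 = 235.386.
Rounded: 235; in hex, 0xEB.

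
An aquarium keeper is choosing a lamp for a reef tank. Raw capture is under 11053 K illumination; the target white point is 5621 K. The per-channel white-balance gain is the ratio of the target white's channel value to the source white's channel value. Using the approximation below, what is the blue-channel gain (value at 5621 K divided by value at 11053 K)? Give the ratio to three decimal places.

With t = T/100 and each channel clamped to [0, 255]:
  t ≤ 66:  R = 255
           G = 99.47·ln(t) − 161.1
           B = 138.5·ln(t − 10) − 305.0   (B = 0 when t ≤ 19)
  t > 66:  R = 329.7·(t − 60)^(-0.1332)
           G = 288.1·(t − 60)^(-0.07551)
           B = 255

0.886

At 11053 K (t = 110.53):
  B = 255 by definition for t > 66.
At 5621 K (t = 56.21):
  B = 138.5·ln(56.21 − 10) − 305.0 = 138.5·ln 46.21 − 305.0 = 138.5·3.8332 − 305.0 = 225.898.
Gain = 225.898 / 255.000 = 0.8859 → 0.886.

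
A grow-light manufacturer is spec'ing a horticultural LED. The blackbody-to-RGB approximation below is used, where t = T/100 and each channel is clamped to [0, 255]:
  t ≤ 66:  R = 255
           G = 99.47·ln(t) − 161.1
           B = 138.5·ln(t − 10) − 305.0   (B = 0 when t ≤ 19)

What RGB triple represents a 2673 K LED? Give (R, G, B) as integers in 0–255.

t = 2673/100 = 26.73; the t ≤ 66 branch applies.
R = 255 by definition for t ≤ 66.
G = 99.47·ln 26.73 − 161.1 = 99.47·3.2858 − 161.1 = 165.737.
B = 138.5·ln(26.73 − 10) − 305.0 = 138.5·ln 16.73 − 305.0 = 138.5·2.8172 − 305.0 = 85.183.
Rounded: (255, 166, 85).

(255, 166, 85)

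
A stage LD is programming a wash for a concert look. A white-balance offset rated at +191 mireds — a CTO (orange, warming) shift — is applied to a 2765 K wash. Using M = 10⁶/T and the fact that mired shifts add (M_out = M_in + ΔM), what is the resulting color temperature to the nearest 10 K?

M_in = 10⁶/2765 = 361.66 mireds.
M_out = 361.66 + (+191) = 552.66 mireds.
T_out = 10⁶/552.66 = 1809.4 K → 1810 K.

1810 K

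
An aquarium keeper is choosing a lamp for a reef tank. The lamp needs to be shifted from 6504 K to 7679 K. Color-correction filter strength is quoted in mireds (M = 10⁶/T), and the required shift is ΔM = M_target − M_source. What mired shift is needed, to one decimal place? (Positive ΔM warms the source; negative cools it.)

M_source = 10⁶/6504 = 153.752; M_target = 10⁶/7679 = 130.225.
ΔM = 130.225 − 153.752 = -23.526 → -23.5 mireds, a cooling shift.

-23.5 mireds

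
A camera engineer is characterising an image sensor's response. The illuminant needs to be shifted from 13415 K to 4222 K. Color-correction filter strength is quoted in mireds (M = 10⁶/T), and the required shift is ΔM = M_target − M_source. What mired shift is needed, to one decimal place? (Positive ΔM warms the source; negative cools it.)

+162.3 mireds

M_source = 10⁶/13415 = 74.543; M_target = 10⁶/4222 = 236.855.
ΔM = 236.855 − 74.543 = 162.311 → +162.3 mireds, a warming shift.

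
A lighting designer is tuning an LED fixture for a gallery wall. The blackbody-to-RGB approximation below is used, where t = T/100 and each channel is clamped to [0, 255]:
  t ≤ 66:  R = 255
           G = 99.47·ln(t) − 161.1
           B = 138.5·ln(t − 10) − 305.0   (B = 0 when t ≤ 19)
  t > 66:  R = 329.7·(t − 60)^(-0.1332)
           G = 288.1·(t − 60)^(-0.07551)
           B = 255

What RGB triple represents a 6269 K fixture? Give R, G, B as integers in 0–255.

t = 6269/100 = 62.69; the t ≤ 66 branch applies.
R = 255 by definition for t ≤ 66.
G = 99.47·ln 62.69 − 161.1 = 99.47·4.1382 − 161.1 = 250.527.
B = 138.5·ln(62.69 − 10) − 305.0 = 138.5·ln 52.69 − 305.0 = 138.5·3.9644 − 305.0 = 244.073.
Rounded: (255, 251, 244).

R=255, G=251, B=244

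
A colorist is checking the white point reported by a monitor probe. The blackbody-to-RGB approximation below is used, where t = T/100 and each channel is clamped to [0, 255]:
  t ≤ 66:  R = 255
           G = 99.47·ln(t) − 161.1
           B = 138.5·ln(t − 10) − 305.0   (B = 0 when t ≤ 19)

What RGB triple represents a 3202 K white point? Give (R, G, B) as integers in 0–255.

t = 3202/100 = 32.02; the t ≤ 66 branch applies.
R = 255 by definition for t ≤ 66.
G = 99.47·ln 32.02 − 161.1 = 99.47·3.4664 − 161.1 = 183.699.
B = 138.5·ln(32.02 − 10) − 305.0 = 138.5·ln 22.02 − 305.0 = 138.5·3.0920 − 305.0 = 123.235.
Rounded: (255, 184, 123).

(255, 184, 123)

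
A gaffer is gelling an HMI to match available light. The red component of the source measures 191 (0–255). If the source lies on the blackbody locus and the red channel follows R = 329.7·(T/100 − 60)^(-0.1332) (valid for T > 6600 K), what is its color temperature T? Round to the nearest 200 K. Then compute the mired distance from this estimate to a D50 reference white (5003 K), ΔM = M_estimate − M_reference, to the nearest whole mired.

-117 mireds

(t − 60)^(-0.1332) = 191/329.7 = 0.57931.
t − 60 = 0.57931^(1/-0.1332) = 0.57931^(-7.508) = 60.245, so t = 120.245.
T = 100·t = 12025 K → 12000 K to the nearest 200 K.
M_estimate = 10⁶/12000 = 83.33; M_reference = 10⁶/5003 = 199.88.
ΔM = 83.33 − 199.88 = -116.55 → -117 mireds.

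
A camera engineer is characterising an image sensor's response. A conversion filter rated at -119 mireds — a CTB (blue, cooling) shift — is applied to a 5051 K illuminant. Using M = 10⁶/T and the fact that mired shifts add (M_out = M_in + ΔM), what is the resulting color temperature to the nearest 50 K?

12650 K

M_in = 10⁶/5051 = 197.98 mireds.
M_out = 197.98 + (-119) = 78.98 mireds.
T_out = 10⁶/78.98 = 12661.3 K → 12650 K.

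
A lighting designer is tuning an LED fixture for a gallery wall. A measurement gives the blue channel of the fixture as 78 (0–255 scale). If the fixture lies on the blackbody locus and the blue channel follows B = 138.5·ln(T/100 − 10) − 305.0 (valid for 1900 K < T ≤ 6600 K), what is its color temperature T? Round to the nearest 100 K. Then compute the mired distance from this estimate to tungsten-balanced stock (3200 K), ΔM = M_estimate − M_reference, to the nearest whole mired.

+72 mireds

ln(t − 10) = (78 + 305.0) / 138.5 = 2.7653.
t − 10 = e^2.7653 = 15.884, so t = 25.884.
T = 100·t = 2588 K → 2600 K to the nearest 100 K.
M_estimate = 10⁶/2600 = 384.62; M_reference = 10⁶/3200 = 312.50.
ΔM = 384.62 − 312.50 = 72.12 → +72 mireds.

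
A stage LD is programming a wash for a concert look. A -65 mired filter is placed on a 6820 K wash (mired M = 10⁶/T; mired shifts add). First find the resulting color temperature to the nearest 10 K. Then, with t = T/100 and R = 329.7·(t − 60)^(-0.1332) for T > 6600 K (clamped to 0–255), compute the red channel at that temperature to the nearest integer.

M_in = 10⁶/6820 = 146.63; M_out = 146.63 + (-65) = 81.63.
T_out = 10⁶/81.63 = 12250.8 K → 12250 K; t = 122.5.
R = 329.7·(122.5 − 60)^(-0.1332) = 329.7·62.5^(-0.1332) = 329.7·0.57649 = 190.067.
Rounded: 190.

190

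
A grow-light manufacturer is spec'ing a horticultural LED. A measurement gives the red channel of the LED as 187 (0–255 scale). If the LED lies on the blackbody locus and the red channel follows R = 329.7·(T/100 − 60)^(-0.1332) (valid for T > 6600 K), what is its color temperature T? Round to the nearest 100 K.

13100 K

(t − 60)^(-0.1332) = 187/329.7 = 0.56718.
t − 60 = 0.56718^(1/-0.1332) = 0.56718^(-7.508) = 70.620, so t = 130.620.
T = 100·t = 13062 K → 13100 K to the nearest 100 K.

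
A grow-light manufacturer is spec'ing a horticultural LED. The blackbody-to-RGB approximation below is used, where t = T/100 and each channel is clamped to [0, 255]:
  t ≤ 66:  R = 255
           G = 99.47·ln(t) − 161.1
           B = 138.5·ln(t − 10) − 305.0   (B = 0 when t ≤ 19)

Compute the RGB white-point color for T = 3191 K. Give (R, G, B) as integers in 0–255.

t = 3191/100 = 31.91; the t ≤ 66 branch applies.
R = 255 by definition for t ≤ 66.
G = 99.47·ln 31.91 − 161.1 = 99.47·3.4629 − 161.1 = 183.357.
B = 138.5·ln(31.91 − 10) − 305.0 = 138.5·ln 21.91 − 305.0 = 138.5·3.0869 − 305.0 = 122.542.
Rounded: (255, 183, 123).

(255, 183, 123)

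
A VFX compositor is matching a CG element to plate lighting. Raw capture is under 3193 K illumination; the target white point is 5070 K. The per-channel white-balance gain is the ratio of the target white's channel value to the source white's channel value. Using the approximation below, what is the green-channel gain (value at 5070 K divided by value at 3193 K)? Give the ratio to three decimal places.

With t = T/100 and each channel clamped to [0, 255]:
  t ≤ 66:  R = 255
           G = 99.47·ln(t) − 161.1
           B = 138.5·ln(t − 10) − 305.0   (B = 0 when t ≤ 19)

At 3193 K (t = 31.93):
  G = 99.47·ln 31.93 − 161.1 = 99.47·3.4635 − 161.1 = 183.419.
At 5070 K (t = 50.7):
  G = 99.47·ln 50.7 − 161.1 = 99.47·3.9259 − 161.1 = 229.412.
Gain = 229.412 / 183.419 = 1.2508 → 1.251.

1.251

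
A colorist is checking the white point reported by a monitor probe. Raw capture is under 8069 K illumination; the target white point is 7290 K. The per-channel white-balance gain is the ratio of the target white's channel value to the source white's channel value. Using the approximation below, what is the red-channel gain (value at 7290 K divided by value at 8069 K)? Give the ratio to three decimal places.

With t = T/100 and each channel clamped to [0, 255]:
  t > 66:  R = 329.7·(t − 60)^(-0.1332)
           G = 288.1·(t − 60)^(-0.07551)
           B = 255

1.065

At 8069 K (t = 80.69):
  R = 329.7·(80.69 − 60)^(-0.1332) = 329.7·20.69^(-0.1332) = 329.7·0.66794 = 220.221.
At 7290 K (t = 72.9):
  R = 329.7·(72.9 − 60)^(-0.1332) = 329.7·12.9^(-0.1332) = 329.7·0.71133 = 234.525.
Gain = 234.525 / 220.221 = 1.0649 → 1.065.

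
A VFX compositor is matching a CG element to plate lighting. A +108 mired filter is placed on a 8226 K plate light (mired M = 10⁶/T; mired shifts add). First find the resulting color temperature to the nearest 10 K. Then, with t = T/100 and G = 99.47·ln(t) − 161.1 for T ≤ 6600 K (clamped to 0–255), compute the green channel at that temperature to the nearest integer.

M_in = 10⁶/8226 = 121.57; M_out = 121.57 + (+108) = 229.57.
T_out = 10⁶/229.57 = 4356.1 K → 4360 K; t = 43.6.
G = 99.47·ln 43.6 − 161.1 = 99.47·3.7751 − 161.1 = 214.405.
Rounded: 214.

214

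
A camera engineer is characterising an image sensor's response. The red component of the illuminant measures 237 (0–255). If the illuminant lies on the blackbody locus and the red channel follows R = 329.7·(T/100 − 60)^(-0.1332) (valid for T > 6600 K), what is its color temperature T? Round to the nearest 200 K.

(t − 60)^(-0.1332) = 237/329.7 = 0.71884.
t − 60 = 0.71884^(1/-0.1332) = 0.71884^(-7.508) = 11.922, so t = 71.922.
T = 100·t = 7192 K → 7200 K to the nearest 200 K.

7200 K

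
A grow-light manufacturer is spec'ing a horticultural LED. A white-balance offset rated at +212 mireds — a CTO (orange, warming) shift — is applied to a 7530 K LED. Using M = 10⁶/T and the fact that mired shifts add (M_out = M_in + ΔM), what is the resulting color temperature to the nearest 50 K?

2900 K

M_in = 10⁶/7530 = 132.80 mireds.
M_out = 132.80 + (+212) = 344.80 mireds.
T_out = 10⁶/344.80 = 2900.2 K → 2900 K.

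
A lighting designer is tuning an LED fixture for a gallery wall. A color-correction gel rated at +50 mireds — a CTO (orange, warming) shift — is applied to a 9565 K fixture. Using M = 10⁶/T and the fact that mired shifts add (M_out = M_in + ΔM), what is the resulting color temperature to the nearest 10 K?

6470 K

M_in = 10⁶/9565 = 104.55 mireds.
M_out = 104.55 + (+50) = 154.55 mireds.
T_out = 10⁶/154.55 = 6470.5 K → 6470 K.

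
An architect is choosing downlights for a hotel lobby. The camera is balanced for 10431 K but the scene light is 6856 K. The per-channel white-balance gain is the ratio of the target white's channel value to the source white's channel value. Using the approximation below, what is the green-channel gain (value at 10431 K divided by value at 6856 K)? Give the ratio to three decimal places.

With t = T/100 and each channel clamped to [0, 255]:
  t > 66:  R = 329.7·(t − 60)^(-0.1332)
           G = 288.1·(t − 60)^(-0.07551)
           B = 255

0.883

At 6856 K (t = 68.56):
  G = 288.1·(68.56 − 60)^(-0.07551) = 288.1·8.56^(-0.07551) = 288.1·0.85033 = 244.981.
At 10431 K (t = 104.31):
  G = 288.1·(104.31 − 60)^(-0.07551) = 288.1·44.31^(-0.07551) = 288.1·0.75106 = 216.379.
Gain = 216.379 / 244.981 = 0.8833 → 0.883.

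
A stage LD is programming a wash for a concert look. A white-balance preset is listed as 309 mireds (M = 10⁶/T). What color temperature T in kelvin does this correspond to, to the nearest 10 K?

T = 10⁶ / 309 = 3236.25 K → 3240 K.

3240 K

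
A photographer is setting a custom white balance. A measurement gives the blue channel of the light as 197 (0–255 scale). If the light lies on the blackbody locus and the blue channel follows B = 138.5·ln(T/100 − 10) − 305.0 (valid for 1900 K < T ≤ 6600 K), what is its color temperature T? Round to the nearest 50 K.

ln(t − 10) = (197 + 305.0) / 138.5 = 3.6245.
t − 10 = e^3.6245 = 37.508, so t = 47.508.
T = 100·t = 4751 K → 4750 K to the nearest 50 K.

4750 K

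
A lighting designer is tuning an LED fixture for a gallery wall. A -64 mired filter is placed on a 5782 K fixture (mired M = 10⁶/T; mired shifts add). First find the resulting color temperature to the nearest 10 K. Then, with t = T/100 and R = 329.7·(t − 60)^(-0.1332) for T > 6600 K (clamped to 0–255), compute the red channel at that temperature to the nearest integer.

M_in = 10⁶/5782 = 172.95; M_out = 172.95 + (-64) = 108.95.
T_out = 10⁶/108.95 = 9178.5 K → 9180 K; t = 91.8.
R = 329.7·(91.8 − 60)^(-0.1332) = 329.7·31.8^(-0.1332) = 329.7·0.63078 = 207.968.
Rounded: 208.

208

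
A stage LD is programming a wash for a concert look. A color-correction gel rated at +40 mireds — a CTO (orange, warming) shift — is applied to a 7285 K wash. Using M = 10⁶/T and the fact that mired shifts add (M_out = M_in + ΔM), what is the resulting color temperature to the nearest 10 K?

M_in = 10⁶/7285 = 137.27 mireds.
M_out = 137.27 + (+40) = 177.27 mireds.
T_out = 10⁶/177.27 = 5641.2 K → 5640 K.

5640 K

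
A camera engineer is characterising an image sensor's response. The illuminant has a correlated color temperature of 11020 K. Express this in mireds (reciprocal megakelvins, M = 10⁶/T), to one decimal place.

90.7 mireds

M = 10⁶ / 11020 = 90.744 → 90.7 mireds.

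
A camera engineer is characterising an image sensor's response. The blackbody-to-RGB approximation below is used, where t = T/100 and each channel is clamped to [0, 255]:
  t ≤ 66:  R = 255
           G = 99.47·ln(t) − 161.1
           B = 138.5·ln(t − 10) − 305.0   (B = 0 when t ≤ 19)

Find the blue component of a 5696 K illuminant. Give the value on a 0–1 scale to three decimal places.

0.895

t = 5696/100 = 56.96; the t ≤ 66 branch applies.
B = 138.5·ln(56.96 − 10) − 305.0 = 138.5·ln 46.96 − 305.0 = 138.5·3.8493 − 305.0 = 228.128.
On a 0–1 scale: 228.128/255 = 0.8946 → 0.895.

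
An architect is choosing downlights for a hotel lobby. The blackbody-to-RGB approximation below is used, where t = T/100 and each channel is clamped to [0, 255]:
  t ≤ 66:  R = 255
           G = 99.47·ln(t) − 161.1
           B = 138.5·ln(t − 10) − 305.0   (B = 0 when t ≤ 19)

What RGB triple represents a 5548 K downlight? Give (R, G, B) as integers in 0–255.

(255, 238, 224)

t = 5548/100 = 55.48; the t ≤ 66 branch applies.
R = 255 by definition for t ≤ 66.
G = 99.47·ln 55.48 − 161.1 = 99.47·4.0160 − 161.1 = 238.374.
B = 138.5·ln(55.48 − 10) − 305.0 = 138.5·ln 45.48 − 305.0 = 138.5·3.8173 − 305.0 = 223.692.
Rounded: (255, 238, 224).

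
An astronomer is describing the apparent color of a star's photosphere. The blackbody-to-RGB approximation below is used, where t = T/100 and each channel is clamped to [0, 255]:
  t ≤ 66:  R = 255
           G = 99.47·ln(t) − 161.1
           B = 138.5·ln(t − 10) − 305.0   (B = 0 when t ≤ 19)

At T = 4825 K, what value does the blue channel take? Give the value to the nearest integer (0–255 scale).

t = 4825/100 = 48.25; the t ≤ 66 branch applies.
B = 138.5·ln(48.25 − 10) − 305.0 = 138.5·ln 38.25 − 305.0 = 138.5·3.6441 − 305.0 = 199.714.
Rounded: 200.

200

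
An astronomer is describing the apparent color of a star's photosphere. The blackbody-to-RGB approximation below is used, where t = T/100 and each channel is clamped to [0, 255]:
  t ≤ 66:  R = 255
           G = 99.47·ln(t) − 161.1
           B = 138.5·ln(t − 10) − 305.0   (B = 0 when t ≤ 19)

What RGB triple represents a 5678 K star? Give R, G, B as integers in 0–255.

R=255, G=241, B=228

t = 5678/100 = 56.78; the t ≤ 66 branch applies.
R = 255 by definition for t ≤ 66.
G = 99.47·ln 56.78 − 161.1 = 99.47·4.0392 − 161.1 = 240.678.
B = 138.5·ln(56.78 − 10) − 305.0 = 138.5·ln 46.78 − 305.0 = 138.5·3.8455 − 305.0 = 227.596.
Rounded: (255, 241, 228).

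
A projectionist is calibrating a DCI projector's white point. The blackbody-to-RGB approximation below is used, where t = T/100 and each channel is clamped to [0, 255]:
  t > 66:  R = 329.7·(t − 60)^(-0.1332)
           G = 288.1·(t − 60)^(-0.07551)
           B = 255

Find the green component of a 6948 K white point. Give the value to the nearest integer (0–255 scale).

243

t = 6948/100 = 69.48; the t > 66 branch applies.
G = 288.1·(69.48 − 60)^(-0.07551) = 288.1·9.48^(-0.07551) = 288.1·0.84380 = 243.100.
Rounded: 243.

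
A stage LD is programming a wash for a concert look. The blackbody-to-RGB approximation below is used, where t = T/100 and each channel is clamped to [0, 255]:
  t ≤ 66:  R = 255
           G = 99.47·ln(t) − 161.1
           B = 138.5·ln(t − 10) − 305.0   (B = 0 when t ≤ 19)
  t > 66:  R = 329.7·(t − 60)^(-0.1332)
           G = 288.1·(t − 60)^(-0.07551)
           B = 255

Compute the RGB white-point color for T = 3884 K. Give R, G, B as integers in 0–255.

R=255, G=203, B=161

t = 3884/100 = 38.84; the t ≤ 66 branch applies.
R = 255 by definition for t ≤ 66.
G = 99.47·ln 38.84 − 161.1 = 99.47·3.6595 − 161.1 = 202.906.
B = 138.5·ln(38.84 − 10) − 305.0 = 138.5·ln 28.84 − 305.0 = 138.5·3.3618 − 305.0 = 160.604.
Rounded: (255, 203, 161).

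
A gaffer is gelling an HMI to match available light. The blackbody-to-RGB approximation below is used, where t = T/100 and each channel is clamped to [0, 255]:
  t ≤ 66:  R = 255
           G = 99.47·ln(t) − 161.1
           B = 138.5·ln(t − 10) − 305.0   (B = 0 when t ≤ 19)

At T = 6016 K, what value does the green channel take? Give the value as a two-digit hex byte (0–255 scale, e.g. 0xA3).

t = 6016/100 = 60.16; the t ≤ 66 branch applies.
G = 99.47·ln 60.16 − 161.1 = 99.47·4.0970 − 161.1 = 246.429.
Rounded: 246; in hex, 0xF6.

0xF6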